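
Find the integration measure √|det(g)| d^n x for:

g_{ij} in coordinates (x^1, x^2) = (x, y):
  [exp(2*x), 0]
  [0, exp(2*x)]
det(g) = exp(4*x)
√|det(g)| = exp(2*x)
Volume element: dV = exp(2*x) dx dy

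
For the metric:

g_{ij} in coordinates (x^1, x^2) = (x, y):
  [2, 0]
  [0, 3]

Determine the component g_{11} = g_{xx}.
With x^1 = x, x^2 = y, g_{11} = g_{xx} is the row-1, column-1 entry of the matrix.
g_{11} = 2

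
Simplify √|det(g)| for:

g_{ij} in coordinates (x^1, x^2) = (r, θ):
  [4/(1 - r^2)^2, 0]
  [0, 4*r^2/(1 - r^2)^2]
det(g) = 16*r^2/(1 - r^2)^4
√|det(g)| = 4*r/(r^2 - 1)^2
Volume element: dV = 4*r/(r^2 - 1)^2 dr dθ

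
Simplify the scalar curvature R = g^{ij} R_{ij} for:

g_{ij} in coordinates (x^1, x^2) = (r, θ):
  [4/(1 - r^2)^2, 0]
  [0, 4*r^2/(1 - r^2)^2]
Non-zero Christoffel symbols (Γ^k_{ij} = Γ^k_{ji}):
Γ^r_{r r} = 2*r/(1 - r^2)
Γ^r_{θ θ} = (r^3 + r)/(r^2 - 1)
Γ^θ_{r θ} = (-r^2 - 1)/(r^3 - r)
Ricci tensor (R_{ij} = R^k_{ikj}): R_{rr} = -4/(r^2 - 1)^2, R_{rθ} = 0, R_{θθ} = -4*r^2/(r^2 - 1)^2
Inverse metric: g^{rr} = (1 - r^2)^2/4, g^{θθ} = (1 - r^2)^2/(4*r^2)
R = g^{ij} R_{ij} = ((1 - r^2)^2/4)(-4/(r^2 - 1)^2) + ((1 - r^2)^2/(4*r^2))(-4*r^2/(r^2 - 1)^2) = -2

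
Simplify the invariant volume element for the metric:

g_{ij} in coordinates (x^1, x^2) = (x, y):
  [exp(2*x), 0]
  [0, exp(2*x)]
det(g) = exp(4*x)
√|det(g)| = exp(2*x)
Volume element: dV = exp(2*x) dx dy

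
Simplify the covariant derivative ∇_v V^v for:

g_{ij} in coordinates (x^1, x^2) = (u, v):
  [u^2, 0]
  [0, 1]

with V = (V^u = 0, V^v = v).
Non-zero Christoffel symbols:
Γ^u_{u u} = 1/u
∇_v V^v = ∂_v V^v + Γ^v_{v j} V^j
  = (1) + (0)(0) + (0)(v)
  = 1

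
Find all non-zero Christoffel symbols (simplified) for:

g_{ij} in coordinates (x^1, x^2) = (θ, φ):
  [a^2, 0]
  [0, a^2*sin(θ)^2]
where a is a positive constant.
Using Γ^k_{ij} = (1/2) g^{km} (∂_i g_{mj} + ∂_j g_{mi} - ∂_m g_{ij}); the metric is diagonal, so only the m = k term contributes.
Non-zero symbols (using the symmetry Γ^k_{ij} = Γ^k_{ji}):
Γ^θ_{φ φ} = (1/2) g^{θθ} (∂_φ g_{θφ} + ∂_φ g_{θφ} - ∂_θ g_{φφ}) = (1/2)(1/a^2)((0) + (0) - (a^2*sin(2*θ))) = -sin(2*θ)/2
Γ^φ_{θ φ} = (1/2) g^{φφ} (∂_θ g_{φφ} + ∂_φ g_{φθ} - ∂_φ g_{θφ}) = (1/2)(1/(a^2*sin(θ)^2))((a^2*sin(2*θ)) + (0) - (0)) = 1/tan(θ)
All other Christoffel symbols are zero.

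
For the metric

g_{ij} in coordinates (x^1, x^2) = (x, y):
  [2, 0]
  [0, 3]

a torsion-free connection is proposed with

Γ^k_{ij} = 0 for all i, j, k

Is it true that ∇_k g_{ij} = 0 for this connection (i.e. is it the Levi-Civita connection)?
Using ∇_k g_{ij} = ∂_k g_{ij} - Γ^m_{ki} g_{mj} - Γ^m_{kj} g_{im}:
e.g. ∇_x g_{xx} = (0) - (0) - (0) = 0
Every component ∇_k g_{ij} vanishes: the connection is metric compatible.
Yes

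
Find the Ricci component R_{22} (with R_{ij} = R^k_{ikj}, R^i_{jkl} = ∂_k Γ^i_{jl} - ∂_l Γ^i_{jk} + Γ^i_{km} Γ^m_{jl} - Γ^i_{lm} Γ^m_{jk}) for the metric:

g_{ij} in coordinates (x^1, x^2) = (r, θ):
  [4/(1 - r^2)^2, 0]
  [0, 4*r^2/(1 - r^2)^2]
Non-zero Christoffel symbols (Γ^k_{ij} = Γ^k_{ji}):
Γ^r_{r r} = 2*r/(1 - r^2)
Γ^r_{θ θ} = (r^3 + r)/(r^2 - 1)
Γ^θ_{r θ} = (-r^2 - 1)/(r^3 - r)
R^r_{θ r θ} = ∂_r Γ^r_{θ θ} - ∂_θ Γ^r_{θ r} + Γ^r_{r m} Γ^m_{θ θ} - Γ^r_{θ m} Γ^m_{θ r}
  = ((r^4 - 4*r^2 - 1)/(r^2 - 1)^2) - (0) + (-2*r^2*(r^2 + 1)/(r^2 - 1)^2) - (-(r^2 + 1)^2/(r^2 - 1)^2) = -4*r^2/(r^2 - 1)^2
R^θ_{θ θ θ} = 0 (a repeated index in an antisymmetric pair)
R_{θθ} = R^r_{θ r θ} + R^θ_{θ θ θ} = (-4*r^2/(r^2 - 1)^2) + (0) = -4*r^2/(r^2 - 1)^2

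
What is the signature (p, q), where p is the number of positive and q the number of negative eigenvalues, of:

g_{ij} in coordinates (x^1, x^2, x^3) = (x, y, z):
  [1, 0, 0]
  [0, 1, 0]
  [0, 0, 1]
The metric is diagonal, so its eigenvalues are the diagonal entries: 1, 1, 1 (at a generic point, where coordinate-dependent entries are positive).
3 positive, 0 negative.
(3, 0) - Riemannian (positive definite)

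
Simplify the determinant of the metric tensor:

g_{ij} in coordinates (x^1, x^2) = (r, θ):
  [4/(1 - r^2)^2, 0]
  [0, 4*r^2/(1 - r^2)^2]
For a 2×2 metric: det(g) = g_{11}·g_{22} - g_{12}·g_{21}
= (4/(1 - r^2)^2)·(4*r^2/(1 - r^2)^2) - (0)·(0)
= 16*r^2/(1 - r^2)^4 - 0
det(g) = 16*r^2/(1 - r^2)^4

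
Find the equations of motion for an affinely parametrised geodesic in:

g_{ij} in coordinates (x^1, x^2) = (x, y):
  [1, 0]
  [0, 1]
Geodesic equation: d^2x^k/dλ^2 + Γ^k_{ij} (dx^i/dλ)(dx^j/dλ) = 0.
All Christoffel symbols vanish, so the geodesics are straight lines:
d^2x/dλ^2 = 0
d^2y/dλ^2 = 0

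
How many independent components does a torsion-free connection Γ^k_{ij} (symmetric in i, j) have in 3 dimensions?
Γ^k_{ij} has n choices for the upper index and n(n+1)/2 independent symmetric lower index pairs.
Total = 3 × 3×4/2 = 3 × 6 = 18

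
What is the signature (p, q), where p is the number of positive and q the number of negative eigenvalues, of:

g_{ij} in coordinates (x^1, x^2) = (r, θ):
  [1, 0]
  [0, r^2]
The metric is diagonal, so its eigenvalues are the diagonal entries: 1, r^2 (at a generic point, where coordinate-dependent entries are positive).
2 positive, 0 negative.
(2, 0) - Riemannian (positive definite)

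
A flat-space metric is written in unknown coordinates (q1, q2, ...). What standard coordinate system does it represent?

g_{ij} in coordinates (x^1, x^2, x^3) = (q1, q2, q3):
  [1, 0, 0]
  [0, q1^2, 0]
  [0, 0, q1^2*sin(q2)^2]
The line element ds^2 = dq1^2 + q1^2 dq2^2 + q1^2 sin(q2)^2 dq3^2 is dr^2 + r^2 dθ^2 + r^2 sin(θ)^2 dφ^2 with q1 = r, q2 = θ, q3 = φ.
spherical coordinates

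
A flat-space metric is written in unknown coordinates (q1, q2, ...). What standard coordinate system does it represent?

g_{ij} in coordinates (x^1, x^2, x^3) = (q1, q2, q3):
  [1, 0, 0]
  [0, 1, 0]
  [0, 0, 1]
All components are constant and the metric is the identity, i.e. orthonormal rectilinear coordinates.
Cartesian (3D) coordinates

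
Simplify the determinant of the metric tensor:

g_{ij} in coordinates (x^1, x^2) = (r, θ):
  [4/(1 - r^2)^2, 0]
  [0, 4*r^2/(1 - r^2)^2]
For a 2×2 metric: det(g) = g_{11}·g_{22} - g_{12}·g_{21}
= (4/(1 - r^2)^2)·(4*r^2/(1 - r^2)^2) - (0)·(0)
= 16*r^2/(1 - r^2)^4 - 0
det(g) = 16*r^2/(1 - r^2)^4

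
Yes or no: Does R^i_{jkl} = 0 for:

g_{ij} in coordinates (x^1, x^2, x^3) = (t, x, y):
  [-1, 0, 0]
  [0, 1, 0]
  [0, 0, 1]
All metric components are constant, so every Christoffel symbol vanishes and R^i_{jkl} = 0.
Yes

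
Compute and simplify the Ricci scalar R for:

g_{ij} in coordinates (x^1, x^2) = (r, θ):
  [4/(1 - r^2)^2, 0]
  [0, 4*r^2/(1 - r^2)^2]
Non-zero Christoffel symbols (Γ^k_{ij} = Γ^k_{ji}):
Γ^r_{r r} = 2*r/(1 - r^2)
Γ^r_{θ θ} = (r^3 + r)/(r^2 - 1)
Γ^θ_{r θ} = (-r^2 - 1)/(r^3 - r)
Ricci tensor (R_{ij} = R^k_{ikj}): R_{rr} = -4/(r^2 - 1)^2, R_{rθ} = 0, R_{θθ} = -4*r^2/(r^2 - 1)^2
Inverse metric: g^{rr} = (1 - r^2)^2/4, g^{θθ} = (1 - r^2)^2/(4*r^2)
R = g^{ij} R_{ij} = ((1 - r^2)^2/4)(-4/(r^2 - 1)^2) + ((1 - r^2)^2/(4*r^2))(-4*r^2/(r^2 - 1)^2) = -2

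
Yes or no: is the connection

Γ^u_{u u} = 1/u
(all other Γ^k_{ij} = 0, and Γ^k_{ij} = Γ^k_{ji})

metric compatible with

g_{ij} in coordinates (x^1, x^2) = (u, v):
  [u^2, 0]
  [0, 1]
Using ∇_k g_{ij} = ∂_k g_{ij} - Γ^m_{ki} g_{mj} - Γ^m_{kj} g_{im}:
e.g. ∇_u g_{uu} = (2*u) - (u) - (u) = 0
Every component ∇_k g_{ij} vanishes: the connection is metric compatible.
Yes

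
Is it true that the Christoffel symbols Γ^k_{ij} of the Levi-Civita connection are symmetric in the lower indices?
The Levi-Civita connection is torsion-free, which is exactly Γ^k_{ij} = Γ^k_{ji}.
Yes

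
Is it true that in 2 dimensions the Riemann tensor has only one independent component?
The number of independent components is n^2(n^2-1)/12 = 4·3/12 = 1 for n = 2 (e.g. R_{1212}).
Yes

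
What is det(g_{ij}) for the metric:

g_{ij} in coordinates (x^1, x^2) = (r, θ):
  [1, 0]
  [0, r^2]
For a 2×2 metric: det(g) = g_{11}·g_{22} - g_{12}·g_{21}
= (1)·(r^2) - (0)·(0)
= r^2 - 0
det(g) = r^2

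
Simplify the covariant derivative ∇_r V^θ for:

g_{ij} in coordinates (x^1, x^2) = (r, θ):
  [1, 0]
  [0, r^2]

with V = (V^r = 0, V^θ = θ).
Non-zero Christoffel symbols:
Γ^r_{θ θ} = -r
Γ^θ_{r θ} = 1/r
∇_r V^θ = ∂_r V^θ + Γ^θ_{r j} V^j
  = (0) + (0)(0) + (1/r)(θ)
  = θ/r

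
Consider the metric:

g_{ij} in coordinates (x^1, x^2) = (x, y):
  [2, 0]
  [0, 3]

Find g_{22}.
With x^1 = x, x^2 = y, g_{22} = g_{yy} is the row-2, column-2 entry of the matrix.
g_{22} = 3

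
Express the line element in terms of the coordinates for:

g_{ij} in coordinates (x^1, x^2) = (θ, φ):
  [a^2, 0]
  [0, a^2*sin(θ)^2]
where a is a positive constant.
ds^2 = g_{ij} dx^i dx^j; only the non-zero components contribute.
ds^2 = a^2 dθ^2 + a^2*sin(θ)^2 dφ^2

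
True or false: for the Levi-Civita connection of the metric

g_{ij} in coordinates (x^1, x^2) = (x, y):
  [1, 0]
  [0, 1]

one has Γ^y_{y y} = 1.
Γ^y_{y y} = (1/2) g^{yy} (∂_y g_{yy} + ∂_y g_{yy} - ∂_y g_{yy}) = (1/2)(1)((0) + (0) - (0)) = 0
This differs from the proposed value 1.
False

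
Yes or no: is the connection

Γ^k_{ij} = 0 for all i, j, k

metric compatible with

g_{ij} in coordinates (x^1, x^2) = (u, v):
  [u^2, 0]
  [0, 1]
Using ∇_k g_{ij} = ∂_k g_{ij} - Γ^m_{ki} g_{mj} - Γ^m_{kj} g_{im}:
∇_u g_{uu} = (2*u) - (0) - (0) = 2*u ≠ 0
So the connection is not metric compatible (it is not the Levi-Civita connection).
No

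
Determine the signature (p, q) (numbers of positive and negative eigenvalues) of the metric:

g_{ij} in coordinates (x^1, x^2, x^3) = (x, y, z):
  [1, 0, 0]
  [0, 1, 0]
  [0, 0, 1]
The metric is diagonal, so its eigenvalues are the diagonal entries: 1, 1, 1 (at a generic point, where coordinate-dependent entries are positive).
3 positive, 0 negative.
(3, 0) - Riemannian (positive definite)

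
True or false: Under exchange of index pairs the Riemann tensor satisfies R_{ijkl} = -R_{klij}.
The pair-exchange symmetry has a plus sign: R_{ijkl} = +R_{klij}.
False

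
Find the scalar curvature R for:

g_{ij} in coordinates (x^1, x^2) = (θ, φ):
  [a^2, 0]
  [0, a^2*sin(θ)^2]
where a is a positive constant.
Non-zero Christoffel symbols (Γ^k_{ij} = Γ^k_{ji}):
Γ^θ_{φ φ} = -sin(2*θ)/2
Γ^φ_{θ φ} = 1/tan(θ)
Ricci tensor (R_{ij} = R^k_{ikj}): R_{θθ} = 1, R_{θφ} = 0, R_{φφ} = sin(θ)^2
Inverse metric: g^{θθ} = 1/a^2, g^{φφ} = 1/(a^2*sin(θ)^2)
R = g^{ij} R_{ij} = (1/a^2)(1) + (1/(a^2*sin(θ)^2))(sin(θ)^2) = 2/a^2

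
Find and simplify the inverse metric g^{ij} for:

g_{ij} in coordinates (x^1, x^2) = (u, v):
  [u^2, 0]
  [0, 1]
The metric is diagonal, so g^{ij} is diagonal with entries 1/g_{ii}: diag(1/(u^2), 1).
g^{ij}:
  [1/u^2, 0]
  [0, 1]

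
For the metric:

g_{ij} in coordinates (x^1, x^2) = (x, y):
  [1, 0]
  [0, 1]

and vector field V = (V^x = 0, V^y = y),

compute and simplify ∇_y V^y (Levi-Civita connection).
All Christoffel symbols are zero.
∇_y V^y = ∂_y V^y + Γ^y_{y j} V^j
  = (1) + (0)(0) + (0)(y)
  = 1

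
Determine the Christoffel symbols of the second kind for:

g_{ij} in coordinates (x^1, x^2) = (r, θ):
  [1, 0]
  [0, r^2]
Using Γ^k_{ij} = (1/2) g^{km} (∂_i g_{mj} + ∂_j g_{mi} - ∂_m g_{ij}); the metric is diagonal, so only the m = k term contributes.
Non-zero symbols (using the symmetry Γ^k_{ij} = Γ^k_{ji}):
Γ^r_{θ θ} = (1/2) g^{rr} (∂_θ g_{rθ} + ∂_θ g_{rθ} - ∂_r g_{θθ}) = (1/2)(1)((0) + (0) - (2*r)) = -r
Γ^θ_{r θ} = (1/2) g^{θθ} (∂_r g_{θθ} + ∂_θ g_{θr} - ∂_θ g_{rθ}) = (1/2)(1/r^2)((2*r) + (0) - (0)) = 1/r
All other Christoffel symbols are zero.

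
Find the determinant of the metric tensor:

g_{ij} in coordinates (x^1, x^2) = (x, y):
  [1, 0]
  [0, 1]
For a 2×2 metric: det(g) = g_{11}·g_{22} - g_{12}·g_{21}
= (1)·(1) - (0)·(0)
= 1 - 0
det(g) = 1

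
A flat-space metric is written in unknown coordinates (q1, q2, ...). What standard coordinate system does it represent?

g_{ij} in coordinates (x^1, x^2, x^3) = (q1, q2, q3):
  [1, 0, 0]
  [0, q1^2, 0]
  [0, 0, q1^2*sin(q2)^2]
The line element ds^2 = dq1^2 + q1^2 dq2^2 + q1^2 sin(q2)^2 dq3^2 is dr^2 + r^2 dθ^2 + r^2 sin(θ)^2 dφ^2 with q1 = r, q2 = θ, q3 = φ.
spherical coordinates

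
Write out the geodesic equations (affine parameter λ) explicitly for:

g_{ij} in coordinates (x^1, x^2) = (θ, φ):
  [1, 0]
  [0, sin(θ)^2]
Geodesic equation: d^2x^k/dλ^2 + Γ^k_{ij} (dx^i/dλ)(dx^j/dλ) = 0.
Non-zero Christoffel symbols:
Γ^θ_{φ φ} = -sin(2*θ)/2
Γ^φ_{θ φ} = 1/tan(θ)
Substituting (the symmetric pair Γ^k_{ij}, Γ^k_{ji} combines into a factor 2):
d^2θ/dλ^2 - (sin(2*θ)/2) (dφ/dλ)^2 = 0
d^2φ/dλ^2 + (2/tan(θ)) (dθ/dλ)(dφ/dλ) = 0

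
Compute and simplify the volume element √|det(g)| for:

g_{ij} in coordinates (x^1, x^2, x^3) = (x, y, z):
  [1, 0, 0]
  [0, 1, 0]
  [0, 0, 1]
det(g) = 1
√|det(g)| = 1
Volume element: dV = 1 dx dy dz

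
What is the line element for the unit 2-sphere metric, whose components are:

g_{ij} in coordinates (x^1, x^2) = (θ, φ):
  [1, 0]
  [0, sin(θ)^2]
ds^2 = g_{ij} dx^i dx^j; only the non-zero components contribute.
ds^2 = dθ^2 + sin(θ)^2 dφ^2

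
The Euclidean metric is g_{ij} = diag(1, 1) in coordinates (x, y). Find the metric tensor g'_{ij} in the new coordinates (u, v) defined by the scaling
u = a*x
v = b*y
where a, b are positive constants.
Invert the transformation: x = u/a, y = v/b
g'_{ij} = (∂x^k/∂x'^i)(∂x^l/∂x'^j) g_{kl}; with g_{kl} = δ_{kl} this is Σ_k (∂x^k/∂x'^i)(∂x^k/∂x'^j).
Jacobian: ∂x/∂u = 1/a, ∂x/∂v = 0, ∂y/∂u = 0, ∂y/∂v = 1/b
g'_{uu} = (1/a)(1/a) + (0)(0) = 1/a^2
g'_{uv} = (1/a)(0) + (0)(1/b) = 0
g'_{vv} = (0)(0) + (1/b)(1/b) = 1/b^2
g'_{ij} = diag(1/a^2, 1/b^2)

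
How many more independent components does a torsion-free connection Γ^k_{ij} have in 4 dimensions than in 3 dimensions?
Independent components in n dimensions: n × n(n+1)/2 = n^2(n+1)/2.
4D: 4 × 10 = 40
3D: 3 × 6 = 18
Difference = 40 - 18 = 22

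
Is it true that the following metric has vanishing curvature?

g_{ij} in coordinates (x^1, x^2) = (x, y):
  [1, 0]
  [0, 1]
All metric components are constant, so every Christoffel symbol vanishes and R^i_{jkl} = 0.
Yes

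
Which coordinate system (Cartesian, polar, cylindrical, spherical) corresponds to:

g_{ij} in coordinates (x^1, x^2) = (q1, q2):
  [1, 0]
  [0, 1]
All components are constant and the metric is the identity, i.e. orthonormal rectilinear coordinates.
Cartesian (2D) coordinates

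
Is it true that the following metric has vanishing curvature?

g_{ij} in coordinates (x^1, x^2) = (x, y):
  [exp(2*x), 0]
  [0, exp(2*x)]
Non-zero Christoffel symbols:
Γ^x_{x x} = 1
Γ^x_{y y} = -1
Γ^y_{x y} = 1
Ricci tensor: R_{xx} = 0, R_{xy} = 0, R_{yy} = 0
All R_{ij} vanish; in 2 dimensions the Riemann tensor is fully determined by the Ricci tensor, so R^i_{jkl} = 0: the metric is flat (curvilinear coordinates on flat space).
Yes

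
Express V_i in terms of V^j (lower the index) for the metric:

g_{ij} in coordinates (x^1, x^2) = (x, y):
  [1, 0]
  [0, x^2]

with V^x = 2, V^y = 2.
V_i = g_{ij} V^j:
V_x = (1)(2) + (0)(2) = 2
V_y = (0)(2) + (x^2)(2) = 2*x^2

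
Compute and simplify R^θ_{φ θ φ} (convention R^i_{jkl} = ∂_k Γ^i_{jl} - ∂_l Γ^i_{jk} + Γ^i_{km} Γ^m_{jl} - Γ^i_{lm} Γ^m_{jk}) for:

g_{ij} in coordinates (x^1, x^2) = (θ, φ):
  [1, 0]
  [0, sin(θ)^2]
Non-zero Christoffel symbols (Γ^k_{ij} = Γ^k_{ji}):
Γ^θ_{φ φ} = -sin(2*θ)/2
Γ^φ_{θ φ} = 1/tan(θ)
R^θ_{φ θ φ} = ∂_θ Γ^θ_{φ φ} - ∂_φ Γ^θ_{φ θ} + Γ^θ_{θ m} Γ^m_{φ φ} - Γ^θ_{φ m} Γ^m_{φ θ}
  = (-cos(2*θ)) - (0) + (0) - (-cos(θ)^2) = sin(θ)^2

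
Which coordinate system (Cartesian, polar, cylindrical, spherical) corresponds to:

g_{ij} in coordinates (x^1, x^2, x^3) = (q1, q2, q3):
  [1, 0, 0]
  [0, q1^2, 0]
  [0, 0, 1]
The line element ds^2 = dq1^2 + q1^2 dq2^2 + dq3^2 is dr^2 + r^2 dθ^2 + dz^2 with q1 = r, q2 = θ, q3 = z.
cylindrical coordinates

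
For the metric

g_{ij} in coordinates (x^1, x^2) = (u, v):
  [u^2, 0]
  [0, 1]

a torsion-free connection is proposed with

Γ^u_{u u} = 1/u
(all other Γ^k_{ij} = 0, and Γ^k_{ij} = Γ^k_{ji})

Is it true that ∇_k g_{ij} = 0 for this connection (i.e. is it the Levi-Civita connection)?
Using ∇_k g_{ij} = ∂_k g_{ij} - Γ^m_{ki} g_{mj} - Γ^m_{kj} g_{im}:
e.g. ∇_u g_{uu} = (2*u) - (u) - (u) = 0
Every component ∇_k g_{ij} vanishes: the connection is metric compatible.
Yes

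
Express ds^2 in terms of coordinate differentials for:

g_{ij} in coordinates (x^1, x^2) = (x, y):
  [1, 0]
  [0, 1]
ds^2 = g_{ij} dx^i dx^j; only the non-zero components contribute.
ds^2 = dx^2 + dy^2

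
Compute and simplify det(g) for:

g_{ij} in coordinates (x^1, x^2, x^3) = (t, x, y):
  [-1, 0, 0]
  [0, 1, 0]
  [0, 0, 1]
Diagonal metric: det(g) = g_{11}·g_{22}·g_{33}
= (-1)·(1)·(1)
det(g) = -1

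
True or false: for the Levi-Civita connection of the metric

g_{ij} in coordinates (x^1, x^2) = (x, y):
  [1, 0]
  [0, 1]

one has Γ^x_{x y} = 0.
Γ^x_{x y} = (1/2) g^{xx} (∂_x g_{xy} + ∂_y g_{xx} - ∂_x g_{xy}) = (1/2)(1)((0) + (0) - (0)) = 0
This equals the proposed value 0.
True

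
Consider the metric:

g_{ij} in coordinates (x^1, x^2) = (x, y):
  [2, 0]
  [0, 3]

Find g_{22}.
With x^1 = x, x^2 = y, g_{22} = g_{yy} is the row-2, column-2 entry of the matrix.
g_{22} = 3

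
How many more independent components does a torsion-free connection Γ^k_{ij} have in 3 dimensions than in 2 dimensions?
Independent components in n dimensions: n × n(n+1)/2 = n^2(n+1)/2.
3D: 3 × 6 = 18
2D: 2 × 3 = 6
Difference = 18 - 6 = 12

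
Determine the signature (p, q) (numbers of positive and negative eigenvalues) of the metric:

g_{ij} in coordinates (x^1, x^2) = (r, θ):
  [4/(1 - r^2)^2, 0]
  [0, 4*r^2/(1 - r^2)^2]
The metric is diagonal, so its eigenvalues are the diagonal entries: 4/(1 - r^2)^2, 4*r^2/(1 - r^2)^2 (at a generic point, where coordinate-dependent entries are positive).
2 positive, 0 negative.
(2, 0) - Riemannian (positive definite)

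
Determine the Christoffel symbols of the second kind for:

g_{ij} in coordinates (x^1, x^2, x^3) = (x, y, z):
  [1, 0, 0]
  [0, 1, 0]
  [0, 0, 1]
Using Γ^k_{ij} = (1/2) g^{km} (∂_i g_{mj} + ∂_j g_{mi} - ∂_m g_{ij}); the metric is diagonal, so only the m = k term contributes.
Every metric component is constant, so all ∂_m g_{ij} = 0 and every Christoffel symbol vanishes.
All Christoffel symbols are zero.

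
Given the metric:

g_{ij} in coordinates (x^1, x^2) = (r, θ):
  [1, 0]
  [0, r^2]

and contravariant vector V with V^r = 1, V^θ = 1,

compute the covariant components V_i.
V_i = g_{ij} V^j:
V_r = (1)(1) + (0)(1) = 1
V_θ = (0)(1) + (r^2)(1) = r^2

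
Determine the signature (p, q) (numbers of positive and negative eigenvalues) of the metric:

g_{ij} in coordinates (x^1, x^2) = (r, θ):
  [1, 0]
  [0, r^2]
The metric is diagonal, so its eigenvalues are the diagonal entries: 1, r^2 (at a generic point, where coordinate-dependent entries are positive).
2 positive, 0 negative.
(2, 0) - Riemannian (positive definite)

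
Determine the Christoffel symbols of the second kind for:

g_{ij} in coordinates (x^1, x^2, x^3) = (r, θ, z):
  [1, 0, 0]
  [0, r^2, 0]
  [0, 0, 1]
Using Γ^k_{ij} = (1/2) g^{km} (∂_i g_{mj} + ∂_j g_{mi} - ∂_m g_{ij}); the metric is diagonal, so only the m = k term contributes.
Non-zero symbols (using the symmetry Γ^k_{ij} = Γ^k_{ji}):
Γ^r_{θ θ} = (1/2) g^{rr} (∂_θ g_{rθ} + ∂_θ g_{rθ} - ∂_r g_{θθ}) = (1/2)(1)((0) + (0) - (2*r)) = -r
Γ^θ_{r θ} = (1/2) g^{θθ} (∂_r g_{θθ} + ∂_θ g_{θr} - ∂_θ g_{rθ}) = (1/2)(1/r^2)((2*r) + (0) - (0)) = 1/r
All other Christoffel symbols are zero.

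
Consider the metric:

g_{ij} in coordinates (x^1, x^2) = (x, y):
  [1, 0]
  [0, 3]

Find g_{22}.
With x^1 = x, x^2 = y, g_{22} = g_{yy} is the row-2, column-2 entry of the matrix.
g_{22} = 3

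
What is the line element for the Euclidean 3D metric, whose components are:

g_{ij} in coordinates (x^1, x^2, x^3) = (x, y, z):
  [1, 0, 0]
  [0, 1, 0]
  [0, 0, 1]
ds^2 = g_{ij} dx^i dx^j; only the non-zero components contribute.
ds^2 = dx^2 + dy^2 + dz^2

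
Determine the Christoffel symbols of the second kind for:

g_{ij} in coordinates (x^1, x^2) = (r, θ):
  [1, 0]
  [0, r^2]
Using Γ^k_{ij} = (1/2) g^{km} (∂_i g_{mj} + ∂_j g_{mi} - ∂_m g_{ij}); the metric is diagonal, so only the m = k term contributes.
Non-zero symbols (using the symmetry Γ^k_{ij} = Γ^k_{ji}):
Γ^r_{θ θ} = (1/2) g^{rr} (∂_θ g_{rθ} + ∂_θ g_{rθ} - ∂_r g_{θθ}) = (1/2)(1)((0) + (0) - (2*r)) = -r
Γ^θ_{r θ} = (1/2) g^{θθ} (∂_r g_{θθ} + ∂_θ g_{θr} - ∂_θ g_{rθ}) = (1/2)(1/r^2)((2*r) + (0) - (0)) = 1/r
All other Christoffel symbols are zero.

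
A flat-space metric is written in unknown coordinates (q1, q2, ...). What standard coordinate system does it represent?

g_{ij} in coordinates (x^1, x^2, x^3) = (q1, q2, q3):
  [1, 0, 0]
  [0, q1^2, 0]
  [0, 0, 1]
The line element ds^2 = dq1^2 + q1^2 dq2^2 + dq3^2 is dr^2 + r^2 dθ^2 + dz^2 with q1 = r, q2 = θ, q3 = z.
cylindrical coordinates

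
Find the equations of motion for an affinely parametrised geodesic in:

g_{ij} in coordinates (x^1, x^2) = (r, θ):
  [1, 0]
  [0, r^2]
Geodesic equation: d^2x^k/dλ^2 + Γ^k_{ij} (dx^i/dλ)(dx^j/dλ) = 0.
Non-zero Christoffel symbols:
Γ^r_{θ θ} = -r
Γ^θ_{r θ} = 1/r
Substituting (the symmetric pair Γ^k_{ij}, Γ^k_{ji} combines into a factor 2):
d^2r/dλ^2 - r (dθ/dλ)^2 = 0
d^2θ/dλ^2 + (2/r) (dr/dλ)(dθ/dλ) = 0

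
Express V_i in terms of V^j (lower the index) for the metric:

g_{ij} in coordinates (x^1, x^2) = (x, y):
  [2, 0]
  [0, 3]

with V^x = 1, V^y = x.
V_i = g_{ij} V^j:
V_x = (2)(1) + (0)(x) = 2
V_y = (0)(1) + (3)(x) = 3*x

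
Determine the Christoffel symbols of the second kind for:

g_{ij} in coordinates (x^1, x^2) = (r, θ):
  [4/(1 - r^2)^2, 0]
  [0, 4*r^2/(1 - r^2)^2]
Using Γ^k_{ij} = (1/2) g^{km} (∂_i g_{mj} + ∂_j g_{mi} - ∂_m g_{ij}); the metric is diagonal, so only the m = k term contributes.
Non-zero symbols (using the symmetry Γ^k_{ij} = Γ^k_{ji}):
Γ^r_{r r} = (1/2) g^{rr} (∂_r g_{rr} + ∂_r g_{rr} - ∂_r g_{rr}) = (1/2)((1 - r^2)^2/4)((16*r/(1 - r^2)^3) + (16*r/(1 - r^2)^3) - (16*r/(1 - r^2)^3)) = 2*r/(1 - r^2)
Γ^r_{θ θ} = (1/2) g^{rr} (∂_θ g_{rθ} + ∂_θ g_{rθ} - ∂_r g_{θθ}) = (1/2)((1 - r^2)^2/4)((0) + (0) - (-8*(r^3 + r)/(r^2 - 1)^3)) = (r^3 + r)/(r^2 - 1)
Γ^θ_{r θ} = (1/2) g^{θθ} (∂_r g_{θθ} + ∂_θ g_{θr} - ∂_θ g_{rθ}) = (1/2)((1 - r^2)^2/(4*r^2))((-8*(r^3 + r)/(r^2 - 1)^3) + (0) - (0)) = (-r^2 - 1)/(r^3 - r)
All other Christoffel symbols are zero.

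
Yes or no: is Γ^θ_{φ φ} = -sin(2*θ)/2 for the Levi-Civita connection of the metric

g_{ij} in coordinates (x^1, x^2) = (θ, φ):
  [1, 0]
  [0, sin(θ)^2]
Γ^θ_{φ φ} = (1/2) g^{θθ} (∂_φ g_{θφ} + ∂_φ g_{θφ} - ∂_θ g_{φφ}) = (1/2)(1)((0) + (0) - (sin(2*θ))) = -sin(2*θ)/2
This equals the proposed value -sin(2*θ)/2.
Yes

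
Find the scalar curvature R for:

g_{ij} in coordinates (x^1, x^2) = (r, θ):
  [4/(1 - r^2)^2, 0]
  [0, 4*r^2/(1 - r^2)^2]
Non-zero Christoffel symbols (Γ^k_{ij} = Γ^k_{ji}):
Γ^r_{r r} = 2*r/(1 - r^2)
Γ^r_{θ θ} = (r^3 + r)/(r^2 - 1)
Γ^θ_{r θ} = (-r^2 - 1)/(r^3 - r)
Ricci tensor (R_{ij} = R^k_{ikj}): R_{rr} = -4/(r^2 - 1)^2, R_{rθ} = 0, R_{θθ} = -4*r^2/(r^2 - 1)^2
Inverse metric: g^{rr} = (1 - r^2)^2/4, g^{θθ} = (1 - r^2)^2/(4*r^2)
R = g^{ij} R_{ij} = ((1 - r^2)^2/4)(-4/(r^2 - 1)^2) + ((1 - r^2)^2/(4*r^2))(-4*r^2/(r^2 - 1)^2) = -2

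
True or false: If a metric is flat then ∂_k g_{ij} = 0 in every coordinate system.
Flatness means R^i_{jkl} = 0; the components can still vary, e.g. the flat plane in polar coordinates has g_{θθ} = r^2.
False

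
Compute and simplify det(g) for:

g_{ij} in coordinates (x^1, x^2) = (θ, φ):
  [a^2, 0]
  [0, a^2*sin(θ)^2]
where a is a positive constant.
For a 2×2 metric: det(g) = g_{11}·g_{22} - g_{12}·g_{21}
= (a^2)·(a^2*sin(θ)^2) - (0)·(0)
= a^4*sin(θ)^2 - 0
det(g) = a^4*sin(θ)^2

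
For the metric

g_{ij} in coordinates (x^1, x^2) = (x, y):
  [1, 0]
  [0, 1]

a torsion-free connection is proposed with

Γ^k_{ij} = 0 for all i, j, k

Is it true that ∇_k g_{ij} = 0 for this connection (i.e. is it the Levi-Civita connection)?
Using ∇_k g_{ij} = ∂_k g_{ij} - Γ^m_{ki} g_{mj} - Γ^m_{kj} g_{im}:
e.g. ∇_y g_{xx} = (0) - (0) - (0) = 0
Every component ∇_k g_{ij} vanishes: the connection is metric compatible.
Yes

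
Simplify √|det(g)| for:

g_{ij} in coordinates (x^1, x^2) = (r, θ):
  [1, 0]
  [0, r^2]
det(g) = r^2
√|det(g)| = r
Volume element: dV = r dr dθ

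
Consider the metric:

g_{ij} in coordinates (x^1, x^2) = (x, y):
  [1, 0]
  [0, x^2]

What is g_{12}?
With x^1 = x, x^2 = y, g_{12} = g_{xy} is the row-1, column-2 entry of the matrix.
g_{12} = 0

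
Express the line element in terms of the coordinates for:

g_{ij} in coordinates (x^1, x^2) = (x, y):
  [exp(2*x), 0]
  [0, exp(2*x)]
ds^2 = g_{ij} dx^i dx^j; only the non-zero components contribute.
ds^2 = exp(2*x) dx^2 + exp(2*x) dy^2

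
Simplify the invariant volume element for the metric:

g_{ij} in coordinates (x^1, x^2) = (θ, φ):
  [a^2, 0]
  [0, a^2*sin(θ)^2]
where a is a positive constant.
det(g) = a^4*sin(θ)^2
√|det(g)| = a^2*sin(θ) (taking 0 < θ < π so that |sin(θ)| = sin(θ))
Volume element: dV = a^2*sin(θ) dθ dφ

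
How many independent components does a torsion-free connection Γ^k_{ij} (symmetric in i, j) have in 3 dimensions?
Γ^k_{ij} has n choices for the upper index and n(n+1)/2 independent symmetric lower index pairs.
Total = 3 × 3×4/2 = 3 × 6 = 18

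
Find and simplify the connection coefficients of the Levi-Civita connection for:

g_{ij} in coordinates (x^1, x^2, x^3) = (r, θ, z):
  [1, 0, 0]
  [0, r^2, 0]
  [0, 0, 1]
Using Γ^k_{ij} = (1/2) g^{km} (∂_i g_{mj} + ∂_j g_{mi} - ∂_m g_{ij}); the metric is diagonal, so only the m = k term contributes.
Non-zero symbols (using the symmetry Γ^k_{ij} = Γ^k_{ji}):
Γ^r_{θ θ} = (1/2) g^{rr} (∂_θ g_{rθ} + ∂_θ g_{rθ} - ∂_r g_{θθ}) = (1/2)(1)((0) + (0) - (2*r)) = -r
Γ^θ_{r θ} = (1/2) g^{θθ} (∂_r g_{θθ} + ∂_θ g_{θr} - ∂_θ g_{rθ}) = (1/2)(1/r^2)((2*r) + (0) - (0)) = 1/r
All other Christoffel symbols are zero.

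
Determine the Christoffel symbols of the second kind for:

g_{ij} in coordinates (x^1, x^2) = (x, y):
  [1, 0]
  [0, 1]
Using Γ^k_{ij} = (1/2) g^{km} (∂_i g_{mj} + ∂_j g_{mi} - ∂_m g_{ij}); the metric is diagonal, so only the m = k term contributes.
Every metric component is constant, so all ∂_m g_{ij} = 0 and every Christoffel symbol vanishes.
All Christoffel symbols are zero.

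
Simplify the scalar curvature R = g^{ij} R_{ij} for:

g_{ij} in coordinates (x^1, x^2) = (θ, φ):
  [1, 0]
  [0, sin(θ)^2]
Non-zero Christoffel symbols (Γ^k_{ij} = Γ^k_{ji}):
Γ^θ_{φ φ} = -sin(2*θ)/2
Γ^φ_{θ φ} = 1/tan(θ)
Ricci tensor (R_{ij} = R^k_{ikj}): R_{θθ} = 1, R_{θφ} = 0, R_{φφ} = sin(θ)^2
Inverse metric: g^{θθ} = 1, g^{φφ} = 1/sin(θ)^2
R = g^{ij} R_{ij} = (1)(1) + (1/sin(θ)^2)(sin(θ)^2) = 2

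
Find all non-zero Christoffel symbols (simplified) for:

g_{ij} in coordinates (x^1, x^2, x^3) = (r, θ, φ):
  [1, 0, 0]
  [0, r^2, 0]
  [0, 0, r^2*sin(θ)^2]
Using Γ^k_{ij} = (1/2) g^{km} (∂_i g_{mj} + ∂_j g_{mi} - ∂_m g_{ij}); the metric is diagonal, so only the m = k term contributes.
Non-zero symbols (using the symmetry Γ^k_{ij} = Γ^k_{ji}):
Γ^r_{θ θ} = (1/2) g^{rr} (∂_θ g_{rθ} + ∂_θ g_{rθ} - ∂_r g_{θθ}) = (1/2)(1)((0) + (0) - (2*r)) = -r
Γ^r_{φ φ} = (1/2) g^{rr} (∂_φ g_{rφ} + ∂_φ g_{rφ} - ∂_r g_{φφ}) = (1/2)(1)((0) + (0) - (2*r*sin(θ)^2)) = -r*sin(θ)^2
Γ^θ_{r θ} = (1/2) g^{θθ} (∂_r g_{θθ} + ∂_θ g_{θr} - ∂_θ g_{rθ}) = (1/2)(1/r^2)((2*r) + (0) - (0)) = 1/r
Γ^θ_{φ φ} = (1/2) g^{θθ} (∂_φ g_{θφ} + ∂_φ g_{θφ} - ∂_θ g_{φφ}) = (1/2)(1/r^2)((0) + (0) - (r^2*sin(2*θ))) = -sin(2*θ)/2
Γ^φ_{r φ} = (1/2) g^{φφ} (∂_r g_{φφ} + ∂_φ g_{φr} - ∂_φ g_{rφ}) = (1/2)(1/(r^2*sin(θ)^2))((2*r*sin(θ)^2) + (0) - (0)) = 1/r
Γ^φ_{θ φ} = (1/2) g^{φφ} (∂_θ g_{φφ} + ∂_φ g_{φθ} - ∂_φ g_{θφ}) = (1/2)(1/(r^2*sin(θ)^2))((r^2*sin(2*θ)) + (0) - (0)) = 1/tan(θ)
All other Christoffel symbols are zero.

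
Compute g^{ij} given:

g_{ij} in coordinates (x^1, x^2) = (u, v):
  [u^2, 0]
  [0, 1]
The metric is diagonal, so g^{ij} is diagonal with entries 1/g_{ii}: diag(1/(u^2), 1).
g^{ij}:
  [1/u^2, 0]
  [0, 1]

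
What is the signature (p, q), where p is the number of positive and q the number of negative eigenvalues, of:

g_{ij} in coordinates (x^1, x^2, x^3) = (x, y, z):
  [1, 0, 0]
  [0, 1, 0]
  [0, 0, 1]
The metric is diagonal, so its eigenvalues are the diagonal entries: 1, 1, 1 (at a generic point, where coordinate-dependent entries are positive).
3 positive, 0 negative.
(3, 0) - Riemannian (positive definite)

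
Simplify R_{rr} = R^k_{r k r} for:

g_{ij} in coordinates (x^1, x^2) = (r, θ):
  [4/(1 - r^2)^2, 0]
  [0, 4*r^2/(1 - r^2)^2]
Non-zero Christoffel symbols (Γ^k_{ij} = Γ^k_{ji}):
Γ^r_{r r} = 2*r/(1 - r^2)
Γ^r_{θ θ} = (r^3 + r)/(r^2 - 1)
Γ^θ_{r θ} = (-r^2 - 1)/(r^3 - r)
R^r_{r r r} = 0 (a repeated index in an antisymmetric pair)
R^θ_{r θ r} = ∂_θ Γ^θ_{r r} - ∂_r Γ^θ_{r θ} + Γ^θ_{θ m} Γ^m_{r r} - Γ^θ_{r m} Γ^m_{r θ}
  = (0) - ((r^4 + 4*r^2 - 1)/(r^3 - r)^2) + (2*(r^2 + 1)/(r^2 - 1)^2) - ((r^2 + 1)^2/(r^3 - r)^2) = -4/(r^2 - 1)^2
R_{rr} = R^r_{r r r} + R^θ_{r θ r} = (0) + (-4/(r^2 - 1)^2) = -4/(r^2 - 1)^2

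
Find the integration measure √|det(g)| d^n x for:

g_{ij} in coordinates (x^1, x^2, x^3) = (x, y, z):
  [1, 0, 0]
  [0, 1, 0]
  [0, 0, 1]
det(g) = 1
√|det(g)| = 1
Volume element: dV = 1 dx dy dz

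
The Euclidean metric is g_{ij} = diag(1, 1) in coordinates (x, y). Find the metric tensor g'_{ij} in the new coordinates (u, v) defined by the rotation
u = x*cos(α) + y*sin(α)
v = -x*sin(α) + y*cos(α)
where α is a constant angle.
Invert the transformation: x = u*cos(α) - v*sin(α), y = u*sin(α) + v*cos(α)
g'_{ij} = (∂x^k/∂x'^i)(∂x^l/∂x'^j) g_{kl}; with g_{kl} = δ_{kl} this is Σ_k (∂x^k/∂x'^i)(∂x^k/∂x'^j).
Jacobian: ∂x/∂u = cos(α), ∂x/∂v = -sin(α), ∂y/∂u = sin(α), ∂y/∂v = cos(α)
g'_{uu} = (cos(α))(cos(α)) + (sin(α))(sin(α)) = 1
g'_{uv} = (cos(α))(-sin(α)) + (sin(α))(cos(α)) = 0
g'_{vv} = (-sin(α))(-sin(α)) + (cos(α))(cos(α)) = 1
g'_{ij} = diag(1, 1)
The Euclidean metric is invariant under rotations.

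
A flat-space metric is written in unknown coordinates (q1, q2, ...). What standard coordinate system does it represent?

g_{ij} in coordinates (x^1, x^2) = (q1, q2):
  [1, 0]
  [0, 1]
All components are constant and the metric is the identity, i.e. orthonormal rectilinear coordinates.
Cartesian (2D) coordinates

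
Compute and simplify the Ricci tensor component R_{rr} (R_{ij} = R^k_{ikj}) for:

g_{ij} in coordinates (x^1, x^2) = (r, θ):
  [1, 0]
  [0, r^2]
Non-zero Christoffel symbols (Γ^k_{ij} = Γ^k_{ji}):
Γ^r_{θ θ} = -r
Γ^θ_{r θ} = 1/r
R^r_{r r r} = 0 (a repeated index in an antisymmetric pair)
R^θ_{r θ r} = ∂_θ Γ^θ_{r r} - ∂_r Γ^θ_{r θ} + Γ^θ_{θ m} Γ^m_{r r} - Γ^θ_{r m} Γ^m_{r θ}
  = (0) - (-1/r^2) + (0) - (1/r^2) = 0
R_{rr} = R^r_{r r r} + R^θ_{r θ r} = (0) + (0) = 0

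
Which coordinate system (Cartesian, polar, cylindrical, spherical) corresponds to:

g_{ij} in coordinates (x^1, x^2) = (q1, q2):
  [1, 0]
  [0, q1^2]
The line element ds^2 = dq1^2 + q1^2 dq2^2 is dr^2 + r^2 dθ^2 with q1 = r, q2 = θ.
polar coordinates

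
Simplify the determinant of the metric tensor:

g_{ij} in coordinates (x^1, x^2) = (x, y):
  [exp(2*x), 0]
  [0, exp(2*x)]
For a 2×2 metric: det(g) = g_{11}·g_{22} - g_{12}·g_{21}
= (exp(2*x))·(exp(2*x)) - (0)·(0)
= exp(4*x) - 0
det(g) = exp(4*x)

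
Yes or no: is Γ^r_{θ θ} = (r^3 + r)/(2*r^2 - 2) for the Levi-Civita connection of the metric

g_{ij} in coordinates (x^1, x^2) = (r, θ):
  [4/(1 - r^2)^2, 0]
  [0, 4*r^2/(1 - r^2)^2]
Γ^r_{θ θ} = (1/2) g^{rr} (∂_θ g_{rθ} + ∂_θ g_{rθ} - ∂_r g_{θθ}) = (1/2)((1 - r^2)^2/4)((0) + (0) - (-8*(r^3 + r)/(r^2 - 1)^3)) = (r^3 + r)/(r^2 - 1)
This differs from the proposed value (r^3 + r)/(2*r^2 - 2).
No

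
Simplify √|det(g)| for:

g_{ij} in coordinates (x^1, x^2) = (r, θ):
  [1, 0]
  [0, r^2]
det(g) = r^2
√|det(g)| = r
Volume element: dV = r dr dθ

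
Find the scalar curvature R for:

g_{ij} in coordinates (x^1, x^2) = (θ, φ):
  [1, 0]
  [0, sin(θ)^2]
Non-zero Christoffel symbols (Γ^k_{ij} = Γ^k_{ji}):
Γ^θ_{φ φ} = -sin(2*θ)/2
Γ^φ_{θ φ} = 1/tan(θ)
Ricci tensor (R_{ij} = R^k_{ikj}): R_{θθ} = 1, R_{θφ} = 0, R_{φφ} = sin(θ)^2
Inverse metric: g^{θθ} = 1, g^{φφ} = 1/sin(θ)^2
R = g^{ij} R_{ij} = (1)(1) + (1/sin(θ)^2)(sin(θ)^2) = 2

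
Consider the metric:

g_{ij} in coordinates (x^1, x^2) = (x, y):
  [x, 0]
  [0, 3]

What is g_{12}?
With x^1 = x, x^2 = y, g_{12} = g_{xy} is the row-1, column-2 entry of the matrix.
g_{12} = 0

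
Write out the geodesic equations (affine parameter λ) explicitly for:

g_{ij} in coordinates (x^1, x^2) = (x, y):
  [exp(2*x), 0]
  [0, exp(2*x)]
Geodesic equation: d^2x^k/dλ^2 + Γ^k_{ij} (dx^i/dλ)(dx^j/dλ) = 0.
Non-zero Christoffel symbols:
Γ^x_{x x} = 1
Γ^x_{y y} = -1
Γ^y_{x y} = 1
Substituting (the symmetric pair Γ^k_{ij}, Γ^k_{ji} combines into a factor 2):
d^2x/dλ^2 + (dx/dλ)^2 - (dy/dλ)^2 = 0
d^2y/dλ^2 + 2 (dx/dλ)(dy/dλ) = 0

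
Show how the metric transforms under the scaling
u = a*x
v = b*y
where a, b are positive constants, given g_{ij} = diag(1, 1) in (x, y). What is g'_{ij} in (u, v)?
Invert the transformation: x = u/a, y = v/b
g'_{ij} = (∂x^k/∂x'^i)(∂x^l/∂x'^j) g_{kl}; with g_{kl} = δ_{kl} this is Σ_k (∂x^k/∂x'^i)(∂x^k/∂x'^j).
Jacobian: ∂x/∂u = 1/a, ∂x/∂v = 0, ∂y/∂u = 0, ∂y/∂v = 1/b
g'_{uu} = (1/a)(1/a) + (0)(0) = 1/a^2
g'_{uv} = (1/a)(0) + (0)(1/b) = 0
g'_{vv} = (0)(0) + (1/b)(1/b) = 1/b^2
g'_{ij} = diag(1/a^2, 1/b^2)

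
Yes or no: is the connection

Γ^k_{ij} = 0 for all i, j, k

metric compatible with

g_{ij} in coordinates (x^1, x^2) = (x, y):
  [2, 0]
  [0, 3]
Using ∇_k g_{ij} = ∂_k g_{ij} - Γ^m_{ki} g_{mj} - Γ^m_{kj} g_{im}:
e.g. ∇_x g_{xy} = (0) - (0) - (0) = 0
Every component ∇_k g_{ij} vanishes: the connection is metric compatible.
Yes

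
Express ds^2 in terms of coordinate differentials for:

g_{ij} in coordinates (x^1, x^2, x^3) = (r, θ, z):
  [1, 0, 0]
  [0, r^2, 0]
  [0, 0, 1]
ds^2 = g_{ij} dx^i dx^j; only the non-zero components contribute.
ds^2 = dr^2 + r^2 dθ^2 + dz^2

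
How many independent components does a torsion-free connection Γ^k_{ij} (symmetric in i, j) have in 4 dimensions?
Γ^k_{ij} has n choices for the upper index and n(n+1)/2 independent symmetric lower index pairs.
Total = 4 × 4×5/2 = 4 × 10 = 40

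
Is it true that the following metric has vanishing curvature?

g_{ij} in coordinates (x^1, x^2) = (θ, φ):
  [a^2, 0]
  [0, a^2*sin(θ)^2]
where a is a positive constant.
Non-zero Christoffel symbols:
Γ^θ_{φ φ} = -sin(2*θ)/2
Γ^φ_{θ φ} = 1/tan(θ)
Ricci tensor: R_{θθ} = 1, R_{θφ} = 0, R_{φφ} = sin(θ)^2
The Ricci tensor is non-zero, so the Riemann tensor is non-zero: not flat.
No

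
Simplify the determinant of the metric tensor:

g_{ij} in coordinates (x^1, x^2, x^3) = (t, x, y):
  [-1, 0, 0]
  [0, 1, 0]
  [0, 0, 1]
Diagonal metric: det(g) = g_{11}·g_{22}·g_{33}
= (-1)·(1)·(1)
det(g) = -1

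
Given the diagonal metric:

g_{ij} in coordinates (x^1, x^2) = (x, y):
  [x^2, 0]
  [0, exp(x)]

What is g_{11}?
With x^1 = x, x^2 = y, g_{11} = g_{xx} is the row-1, column-1 entry of the matrix.
g_{11} = x^2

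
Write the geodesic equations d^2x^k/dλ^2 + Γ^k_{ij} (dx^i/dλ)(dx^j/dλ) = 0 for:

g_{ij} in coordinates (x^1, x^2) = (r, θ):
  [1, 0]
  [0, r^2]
Geodesic equation: d^2x^k/dλ^2 + Γ^k_{ij} (dx^i/dλ)(dx^j/dλ) = 0.
Non-zero Christoffel symbols:
Γ^r_{θ θ} = -r
Γ^θ_{r θ} = 1/r
Substituting (the symmetric pair Γ^k_{ij}, Γ^k_{ji} combines into a factor 2):
d^2r/dλ^2 - r (dθ/dλ)^2 = 0
d^2θ/dλ^2 + (2/r) (dr/dλ)(dθ/dλ) = 0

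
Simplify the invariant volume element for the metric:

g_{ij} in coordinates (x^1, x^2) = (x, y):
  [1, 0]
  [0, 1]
det(g) = 1
√|det(g)| = 1
Volume element: dV = 1 dx dy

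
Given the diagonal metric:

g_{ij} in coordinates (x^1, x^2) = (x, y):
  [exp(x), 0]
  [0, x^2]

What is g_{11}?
With x^1 = x, x^2 = y, g_{11} = g_{xx} is the row-1, column-1 entry of the matrix.
g_{11} = exp(x)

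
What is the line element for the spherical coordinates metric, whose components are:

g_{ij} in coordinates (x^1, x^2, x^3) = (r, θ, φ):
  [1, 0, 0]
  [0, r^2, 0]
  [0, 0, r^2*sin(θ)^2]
ds^2 = g_{ij} dx^i dx^j; only the non-zero components contribute.
ds^2 = dr^2 + r^2 dθ^2 + r^2*sin(θ)^2 dφ^2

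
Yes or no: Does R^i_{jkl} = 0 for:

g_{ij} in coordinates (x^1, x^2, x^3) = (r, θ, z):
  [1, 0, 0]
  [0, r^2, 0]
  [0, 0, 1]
Non-zero Christoffel symbols:
Γ^r_{θ θ} = -r
Γ^θ_{r θ} = 1/r
Ricci tensor: R_{rr} = 0, R_{rθ} = 0, R_{rz} = 0, R_{θθ} = 0, R_{θz} = 0, R_{zz} = 0
All R_{ij} vanish; in 3 dimensions the Riemann tensor is fully determined by the Ricci tensor, so R^i_{jkl} = 0: the metric is flat (curvilinear coordinates on flat space).
Yes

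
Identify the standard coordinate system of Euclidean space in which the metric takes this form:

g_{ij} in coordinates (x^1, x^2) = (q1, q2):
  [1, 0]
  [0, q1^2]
The line element ds^2 = dq1^2 + q1^2 dq2^2 is dr^2 + r^2 dθ^2 with q1 = r, q2 = θ.
polar coordinates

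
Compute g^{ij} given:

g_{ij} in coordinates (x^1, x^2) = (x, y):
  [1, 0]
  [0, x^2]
The metric is diagonal, so g^{ij} is diagonal with entries 1/g_{ii}: diag(1, 1/(x^2)).
g^{ij}:
  [1, 0]
  [0, 1/x^2]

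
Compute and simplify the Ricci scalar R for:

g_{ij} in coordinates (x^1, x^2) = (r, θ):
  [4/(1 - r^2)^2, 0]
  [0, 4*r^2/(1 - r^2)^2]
Non-zero Christoffel symbols (Γ^k_{ij} = Γ^k_{ji}):
Γ^r_{r r} = 2*r/(1 - r^2)
Γ^r_{θ θ} = (r^3 + r)/(r^2 - 1)
Γ^θ_{r θ} = (-r^2 - 1)/(r^3 - r)
Ricci tensor (R_{ij} = R^k_{ikj}): R_{rr} = -4/(r^2 - 1)^2, R_{rθ} = 0, R_{θθ} = -4*r^2/(r^2 - 1)^2
Inverse metric: g^{rr} = (1 - r^2)^2/4, g^{θθ} = (1 - r^2)^2/(4*r^2)
R = g^{ij} R_{ij} = ((1 - r^2)^2/4)(-4/(r^2 - 1)^2) + ((1 - r^2)^2/(4*r^2))(-4*r^2/(r^2 - 1)^2) = -2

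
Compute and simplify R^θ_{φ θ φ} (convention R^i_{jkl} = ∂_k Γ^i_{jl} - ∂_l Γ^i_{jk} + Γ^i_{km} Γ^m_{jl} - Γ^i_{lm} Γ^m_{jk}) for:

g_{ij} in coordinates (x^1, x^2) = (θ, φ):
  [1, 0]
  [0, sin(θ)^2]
Non-zero Christoffel symbols (Γ^k_{ij} = Γ^k_{ji}):
Γ^θ_{φ φ} = -sin(2*θ)/2
Γ^φ_{θ φ} = 1/tan(θ)
R^θ_{φ θ φ} = ∂_θ Γ^θ_{φ φ} - ∂_φ Γ^θ_{φ θ} + Γ^θ_{θ m} Γ^m_{φ φ} - Γ^θ_{φ m} Γ^m_{φ θ}
  = (-cos(2*θ)) - (0) + (0) - (-cos(θ)^2) = sin(θ)^2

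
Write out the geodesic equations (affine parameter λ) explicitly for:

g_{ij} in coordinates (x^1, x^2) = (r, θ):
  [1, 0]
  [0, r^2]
Geodesic equation: d^2x^k/dλ^2 + Γ^k_{ij} (dx^i/dλ)(dx^j/dλ) = 0.
Non-zero Christoffel symbols:
Γ^r_{θ θ} = -r
Γ^θ_{r θ} = 1/r
Substituting (the symmetric pair Γ^k_{ij}, Γ^k_{ji} combines into a factor 2):
d^2r/dλ^2 - r (dθ/dλ)^2 = 0
d^2θ/dλ^2 + (2/r) (dr/dλ)(dθ/dλ) = 0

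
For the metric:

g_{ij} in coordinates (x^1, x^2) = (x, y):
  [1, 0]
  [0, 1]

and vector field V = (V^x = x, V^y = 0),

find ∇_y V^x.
All Christoffel symbols are zero.
∇_y V^x = ∂_y V^x + Γ^x_{y j} V^j
  = (0) + (0)(x) + (0)(0)
  = 0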